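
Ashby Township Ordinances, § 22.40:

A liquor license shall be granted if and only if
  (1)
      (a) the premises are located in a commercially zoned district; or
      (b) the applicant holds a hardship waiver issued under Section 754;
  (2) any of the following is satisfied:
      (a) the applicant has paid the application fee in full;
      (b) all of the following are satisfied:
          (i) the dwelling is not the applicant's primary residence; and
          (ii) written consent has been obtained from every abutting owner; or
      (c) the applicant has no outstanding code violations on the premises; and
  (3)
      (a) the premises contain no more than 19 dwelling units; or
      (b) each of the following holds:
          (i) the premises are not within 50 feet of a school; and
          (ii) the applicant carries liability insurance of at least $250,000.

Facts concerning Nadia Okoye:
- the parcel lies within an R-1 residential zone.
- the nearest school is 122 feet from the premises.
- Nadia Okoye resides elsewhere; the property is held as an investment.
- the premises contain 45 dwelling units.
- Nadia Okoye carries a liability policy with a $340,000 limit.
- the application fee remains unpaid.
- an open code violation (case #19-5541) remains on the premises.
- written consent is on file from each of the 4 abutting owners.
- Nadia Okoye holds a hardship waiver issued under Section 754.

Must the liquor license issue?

(a) commercially zoned — not met.
(b) hardship waiver — met.
So (1) is satisfied (F OR T).
(a) fee paid — not met.
(i) not (primary residence) — holds.
(ii) all abutters consent — met.
(b): T AND T → true.
(c) no code violations — not satisfied.
(2) = F OR T OR F = true.
(a) ≤ 19 units — not satisfied.
(i) ≥50 ft from school — met.
(ii) insurance ≥ $250,000 — holds.
(b): T AND T → true.
So (3) is satisfied (F OR T).
Overall = T AND T AND T = true.

Yes — granted.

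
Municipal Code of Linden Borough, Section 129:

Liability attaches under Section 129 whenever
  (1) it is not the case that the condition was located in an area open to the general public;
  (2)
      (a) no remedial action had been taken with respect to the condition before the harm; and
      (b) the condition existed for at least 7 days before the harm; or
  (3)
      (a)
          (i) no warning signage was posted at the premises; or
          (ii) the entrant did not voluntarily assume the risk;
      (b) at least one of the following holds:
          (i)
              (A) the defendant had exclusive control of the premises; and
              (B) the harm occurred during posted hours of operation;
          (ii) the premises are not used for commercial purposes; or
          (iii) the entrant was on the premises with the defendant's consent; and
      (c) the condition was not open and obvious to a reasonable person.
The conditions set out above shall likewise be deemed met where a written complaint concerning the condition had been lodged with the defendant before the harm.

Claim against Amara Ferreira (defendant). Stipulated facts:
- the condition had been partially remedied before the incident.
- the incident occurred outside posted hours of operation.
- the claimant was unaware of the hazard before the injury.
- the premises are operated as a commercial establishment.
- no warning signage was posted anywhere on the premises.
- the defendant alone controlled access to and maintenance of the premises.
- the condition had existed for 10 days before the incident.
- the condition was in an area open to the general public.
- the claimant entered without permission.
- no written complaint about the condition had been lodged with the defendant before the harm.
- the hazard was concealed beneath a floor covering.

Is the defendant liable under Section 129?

No — not liable.

(1) not (public area) — not met.
(a) no remedial action — not met.
(b) condition ≥7 days old — holds.
(2) = F AND T = false.
(i) no signage posted — met.
(ii) no assumed risk — satisfied.
(a) = T OR T = true.
(A) exclusive control — holds.
(B) during posted hours — not satisfied.
(i) = T AND F = false.
(ii) not (commercial use) — not satisfied.
(iii) consent to enter — not met.
(b) = F OR F OR F = false.
(c) not open/obvious — holds.
So (3) is not satisfied (T AND F AND T).
Overall = F OR F OR F = false.
Exception (complaint lodged) — not satisfied.
Result: main false OR exception false → false.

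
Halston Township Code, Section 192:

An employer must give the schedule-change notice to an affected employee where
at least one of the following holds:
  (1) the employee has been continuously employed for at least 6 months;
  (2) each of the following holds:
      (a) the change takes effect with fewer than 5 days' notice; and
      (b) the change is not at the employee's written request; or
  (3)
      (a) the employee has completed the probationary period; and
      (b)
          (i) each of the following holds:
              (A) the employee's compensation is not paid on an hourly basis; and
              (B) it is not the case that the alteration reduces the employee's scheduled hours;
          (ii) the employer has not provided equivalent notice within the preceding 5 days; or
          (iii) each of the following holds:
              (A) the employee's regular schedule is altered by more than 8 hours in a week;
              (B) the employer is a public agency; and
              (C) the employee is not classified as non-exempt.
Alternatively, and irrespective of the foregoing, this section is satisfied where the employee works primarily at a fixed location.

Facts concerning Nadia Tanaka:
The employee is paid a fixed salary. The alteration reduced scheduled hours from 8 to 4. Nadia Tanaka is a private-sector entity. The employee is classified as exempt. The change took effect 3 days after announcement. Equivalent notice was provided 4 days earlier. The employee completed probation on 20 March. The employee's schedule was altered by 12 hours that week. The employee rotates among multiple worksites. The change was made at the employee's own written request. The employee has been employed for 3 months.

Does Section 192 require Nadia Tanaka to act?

No — not required.

(1) tenure ≥ 6 mo. — not met.
(a) < 5 days' notice — holds.
(b) not employee-requested — not satisfied.
So (2) is not satisfied (T AND F).
(a) past probation — satisfied.
(A) not (hourly-paid) — satisfied.
(B) not (hours reduced) — not satisfied.
So (i) is not satisfied (T AND F).
(ii) no recent notice — not satisfied.
(A) schedule shift > 8h — met.
(B) public agency — not met.
(C) not (non-exempt) — satisfied.
(iii) = T AND F AND T = false.
(b) = F OR F OR F = false.
(3): T AND F → false.
Overall = F OR F OR F = false.
Exception (fixed location) — not satisfied.
Result: main false OR exception false → false.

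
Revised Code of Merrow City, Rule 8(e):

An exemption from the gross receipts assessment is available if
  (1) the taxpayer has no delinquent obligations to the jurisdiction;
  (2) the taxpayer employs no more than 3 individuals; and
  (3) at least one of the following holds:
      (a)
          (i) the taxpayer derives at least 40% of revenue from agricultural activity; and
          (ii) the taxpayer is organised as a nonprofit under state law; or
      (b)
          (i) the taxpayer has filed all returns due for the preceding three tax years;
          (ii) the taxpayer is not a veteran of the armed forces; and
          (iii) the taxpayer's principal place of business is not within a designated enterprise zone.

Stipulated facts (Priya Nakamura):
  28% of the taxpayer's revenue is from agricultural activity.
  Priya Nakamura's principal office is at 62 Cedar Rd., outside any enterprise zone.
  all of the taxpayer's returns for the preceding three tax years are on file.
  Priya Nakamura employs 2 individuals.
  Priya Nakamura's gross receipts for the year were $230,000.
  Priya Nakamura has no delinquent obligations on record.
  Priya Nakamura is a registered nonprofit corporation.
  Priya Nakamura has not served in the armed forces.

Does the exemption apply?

Yes — exempt.

(1) no delinquency — met.
(2) ≤ 3 employees — satisfied.
(i) ≥40% agricultural — not met.
(ii) nonprofit — holds.
(a) = F AND T = false.
(i) returns current — satisfied.
(ii) not (veteran) — holds.
(iii) not (in enterprise zone) — met.
(b) = T AND T AND T = true.
(3): F OR T → true.
So Overall is satisfied (T AND T AND T).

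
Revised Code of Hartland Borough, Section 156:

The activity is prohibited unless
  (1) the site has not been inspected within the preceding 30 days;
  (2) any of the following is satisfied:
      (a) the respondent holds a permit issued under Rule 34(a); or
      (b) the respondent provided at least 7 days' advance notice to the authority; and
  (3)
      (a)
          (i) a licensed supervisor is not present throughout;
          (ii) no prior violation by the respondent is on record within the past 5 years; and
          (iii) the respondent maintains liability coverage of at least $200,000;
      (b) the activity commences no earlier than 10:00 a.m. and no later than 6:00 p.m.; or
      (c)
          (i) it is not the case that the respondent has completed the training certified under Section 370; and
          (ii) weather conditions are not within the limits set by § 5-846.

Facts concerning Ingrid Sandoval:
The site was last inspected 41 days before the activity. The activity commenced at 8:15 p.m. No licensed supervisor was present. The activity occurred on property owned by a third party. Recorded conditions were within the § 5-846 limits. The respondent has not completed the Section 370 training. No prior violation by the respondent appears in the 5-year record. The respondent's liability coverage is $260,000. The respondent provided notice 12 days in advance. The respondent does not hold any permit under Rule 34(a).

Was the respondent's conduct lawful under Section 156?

Yes — lawful.

(1) not (site inspected) — satisfied.
(a) holds permit — not satisfied.
(b) ≥7 days' notice — holds.
(2) = F OR T = true.
(i) not (supervisor present) — met.
(ii) no prior violation — satisfied.
(iii) coverage ≥ $200,000 — met.
(a): T AND T AND T → true.
(b) start within hours — fails.
(i) not (training certified) — satisfied.
(ii) not (weather ok) — fails.
(c) = T AND F = false.
(3) = T OR F OR F = true.
Overall = T AND T AND T = true.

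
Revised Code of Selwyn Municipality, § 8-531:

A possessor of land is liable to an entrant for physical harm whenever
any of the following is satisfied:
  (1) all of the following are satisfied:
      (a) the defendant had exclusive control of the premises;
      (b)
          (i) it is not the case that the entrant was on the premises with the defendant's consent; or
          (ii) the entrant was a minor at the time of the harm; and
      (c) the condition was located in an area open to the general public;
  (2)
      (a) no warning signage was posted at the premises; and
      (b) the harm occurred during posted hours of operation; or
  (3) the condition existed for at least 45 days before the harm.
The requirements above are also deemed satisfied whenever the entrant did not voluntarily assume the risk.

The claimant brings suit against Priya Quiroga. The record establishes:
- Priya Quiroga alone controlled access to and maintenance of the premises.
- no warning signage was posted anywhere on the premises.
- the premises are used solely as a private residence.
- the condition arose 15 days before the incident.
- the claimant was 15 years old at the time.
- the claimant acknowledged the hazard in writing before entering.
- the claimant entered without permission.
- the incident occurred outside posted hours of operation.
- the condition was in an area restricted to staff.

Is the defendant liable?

(a) exclusive control — met.
(i) not (consent to enter) — satisfied.
(ii) entrant a minor — met.
(b): T OR T → true.
(c) public area — fails.
So (1) is not satisfied (T AND T AND F).
(a) no signage posted — satisfied.
(b) during posted hours — not satisfied.
(2): T AND F → false.
(3) condition ≥45 days old — not satisfied.
So Overall is not satisfied (F OR F OR F).
Exception (no assumed risk) — not satisfied.
Result: main false OR exception false → false.

No — not liable.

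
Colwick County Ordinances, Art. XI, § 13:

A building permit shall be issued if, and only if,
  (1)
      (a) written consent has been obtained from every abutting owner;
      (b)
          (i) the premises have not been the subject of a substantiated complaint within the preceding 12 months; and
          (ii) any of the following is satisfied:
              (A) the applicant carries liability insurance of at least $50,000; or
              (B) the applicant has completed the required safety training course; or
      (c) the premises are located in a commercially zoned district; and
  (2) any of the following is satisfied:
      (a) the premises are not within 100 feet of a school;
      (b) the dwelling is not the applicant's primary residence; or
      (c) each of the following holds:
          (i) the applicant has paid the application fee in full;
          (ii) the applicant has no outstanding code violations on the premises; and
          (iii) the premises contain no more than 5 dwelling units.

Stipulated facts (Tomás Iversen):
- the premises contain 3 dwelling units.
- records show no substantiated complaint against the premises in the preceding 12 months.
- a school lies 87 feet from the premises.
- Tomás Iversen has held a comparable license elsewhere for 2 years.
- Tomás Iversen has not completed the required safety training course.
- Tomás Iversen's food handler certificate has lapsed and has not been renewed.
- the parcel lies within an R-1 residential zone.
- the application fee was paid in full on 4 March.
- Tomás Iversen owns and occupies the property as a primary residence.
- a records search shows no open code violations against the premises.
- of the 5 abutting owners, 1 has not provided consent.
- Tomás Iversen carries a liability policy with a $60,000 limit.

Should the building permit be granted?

(a) all abutters consent — not satisfied.
(i) no complaint in 12 mo. — met.
(A) insurance ≥ $50,000 — holds.
(B) safety training — not met.
(ii) = T OR F = true.
(b): T AND T → true.
(c) commercially zoned — fails.
(1): F OR T OR F → true.
(a) ≥100 ft from school — fails.
(b) not (primary residence) — not met.
(i) fee paid — holds.
(ii) no code violations — holds.
(iii) ≤ 5 units — satisfied.
(c): T AND T AND T → true.
(2): F OR F OR T → true.
Overall = T AND T = true.

Yes — granted.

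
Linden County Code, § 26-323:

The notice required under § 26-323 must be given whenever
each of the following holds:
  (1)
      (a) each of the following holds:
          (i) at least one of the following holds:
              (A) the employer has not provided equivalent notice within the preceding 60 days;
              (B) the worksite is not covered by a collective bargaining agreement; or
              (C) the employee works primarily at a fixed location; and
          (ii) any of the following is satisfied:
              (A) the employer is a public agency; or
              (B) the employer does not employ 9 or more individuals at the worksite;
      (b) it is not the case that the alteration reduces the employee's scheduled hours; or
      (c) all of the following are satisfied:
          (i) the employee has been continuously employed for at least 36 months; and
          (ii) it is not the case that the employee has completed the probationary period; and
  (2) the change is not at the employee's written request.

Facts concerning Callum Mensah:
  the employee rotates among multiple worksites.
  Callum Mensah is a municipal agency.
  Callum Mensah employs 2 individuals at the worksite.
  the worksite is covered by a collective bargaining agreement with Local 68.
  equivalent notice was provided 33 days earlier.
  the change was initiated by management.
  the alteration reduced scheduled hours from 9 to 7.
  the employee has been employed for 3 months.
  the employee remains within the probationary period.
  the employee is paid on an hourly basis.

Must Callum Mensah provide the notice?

(A) no recent notice — not met.
(B) no CBA — not satisfied.
(C) fixed location — not satisfied.
So (i) is not satisfied (F OR F OR F).
(A) public agency — met.
(B) not (≥ 9 at site) — met.
(ii): T OR T → true.
(a) = F AND T = false.
(b) not (hours reduced) — not met.
(i) tenure ≥ 36 mo. — not met.
(ii) not (past probation) — satisfied.
(c) = F AND T = false.
(1) = F OR F OR F = false.
(2) not employee-requested — holds.
Overall = F AND T = false.

No — not required.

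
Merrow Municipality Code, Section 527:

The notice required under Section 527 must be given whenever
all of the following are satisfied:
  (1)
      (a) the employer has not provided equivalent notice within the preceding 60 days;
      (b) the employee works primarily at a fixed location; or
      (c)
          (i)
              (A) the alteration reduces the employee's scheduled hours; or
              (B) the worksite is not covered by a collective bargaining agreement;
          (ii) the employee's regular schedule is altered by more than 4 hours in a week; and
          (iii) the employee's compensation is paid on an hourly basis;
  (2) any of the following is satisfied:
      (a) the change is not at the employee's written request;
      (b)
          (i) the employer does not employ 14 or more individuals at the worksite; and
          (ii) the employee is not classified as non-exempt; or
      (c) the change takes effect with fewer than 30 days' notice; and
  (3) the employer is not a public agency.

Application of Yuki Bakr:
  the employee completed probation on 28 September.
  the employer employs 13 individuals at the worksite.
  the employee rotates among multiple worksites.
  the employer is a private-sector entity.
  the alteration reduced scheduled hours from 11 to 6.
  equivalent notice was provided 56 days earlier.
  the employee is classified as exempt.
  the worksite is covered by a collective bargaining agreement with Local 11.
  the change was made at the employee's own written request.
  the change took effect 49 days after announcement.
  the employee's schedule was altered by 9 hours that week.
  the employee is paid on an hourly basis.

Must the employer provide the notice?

(a) no recent notice — not met.
(b) fixed location — not satisfied.
(A) hours reduced — satisfied.
(B) no CBA — fails.
(i): T OR F → true.
(ii) schedule shift > 4h — satisfied.
(iii) hourly-paid — satisfied.
So (c) is satisfied (T AND T AND T).
(1) = F OR F OR T = true.
(a) not employee-requested — fails.
(i) not (≥ 14 at site) — satisfied.
(ii) not (non-exempt) — met.
(b) = T AND T = true.
(c) < 30 days' notice — not met.
So (2) is satisfied (F OR T OR F).
(3) not (public agency) — satisfied.
Overall = T AND T AND T = true.

Yes — required.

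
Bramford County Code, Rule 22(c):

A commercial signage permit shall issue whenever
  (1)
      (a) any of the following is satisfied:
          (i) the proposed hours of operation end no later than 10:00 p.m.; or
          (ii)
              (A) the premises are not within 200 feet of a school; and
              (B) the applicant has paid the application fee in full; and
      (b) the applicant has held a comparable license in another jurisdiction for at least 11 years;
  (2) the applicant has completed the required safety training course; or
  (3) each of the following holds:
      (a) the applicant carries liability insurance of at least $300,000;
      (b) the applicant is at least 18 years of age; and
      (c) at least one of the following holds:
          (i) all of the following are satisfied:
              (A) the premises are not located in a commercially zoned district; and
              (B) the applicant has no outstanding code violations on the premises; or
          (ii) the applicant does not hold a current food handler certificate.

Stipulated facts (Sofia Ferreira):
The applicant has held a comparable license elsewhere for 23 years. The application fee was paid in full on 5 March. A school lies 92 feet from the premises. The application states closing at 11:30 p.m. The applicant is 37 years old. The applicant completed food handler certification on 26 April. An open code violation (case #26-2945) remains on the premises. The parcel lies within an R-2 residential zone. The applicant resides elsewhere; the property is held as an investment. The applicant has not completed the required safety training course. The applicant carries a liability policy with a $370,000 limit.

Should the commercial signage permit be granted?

No — denied.

(i) closes by 10 p.m. — not met.
(A) ≥200 ft from school — not satisfied.
(B) fee paid — holds.
(ii): F AND T → false.
(a): F OR F → false.
(b) prior license ≥ 11 yr — holds.
So (1) is not satisfied (F AND T).
(2) safety training — not met.
(a) insurance ≥ $300,000 — holds.
(b) age ≥ 18 — satisfied.
(A) not (commercially zoned) — satisfied.
(B) no code violations — not satisfied.
(i) = T AND F = false.
(ii) not (food handler cert.) — fails.
So (c) is not satisfied (F OR F).
(3) = T AND T AND F = false.
So Overall is not satisfied (F OR F OR F).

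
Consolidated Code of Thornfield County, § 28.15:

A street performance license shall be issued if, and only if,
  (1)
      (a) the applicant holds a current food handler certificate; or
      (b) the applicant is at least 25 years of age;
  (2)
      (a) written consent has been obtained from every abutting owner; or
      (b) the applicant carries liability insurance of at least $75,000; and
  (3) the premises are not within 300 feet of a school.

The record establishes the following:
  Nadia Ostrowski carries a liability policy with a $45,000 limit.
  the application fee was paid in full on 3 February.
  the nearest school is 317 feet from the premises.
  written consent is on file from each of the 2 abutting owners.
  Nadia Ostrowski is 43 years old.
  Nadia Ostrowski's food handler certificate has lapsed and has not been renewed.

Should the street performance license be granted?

Yes — granted.

(a) food handler cert. — not satisfied.
(b) age ≥ 25 — met.
(1) = F OR T = true.
(a) all abutters consent — satisfied.
(b) insurance ≥ $75,000 — not met.
So (2) is satisfied (T OR F).
(3) ≥300 ft from school — holds.
So Overall is satisfied (T AND T AND T).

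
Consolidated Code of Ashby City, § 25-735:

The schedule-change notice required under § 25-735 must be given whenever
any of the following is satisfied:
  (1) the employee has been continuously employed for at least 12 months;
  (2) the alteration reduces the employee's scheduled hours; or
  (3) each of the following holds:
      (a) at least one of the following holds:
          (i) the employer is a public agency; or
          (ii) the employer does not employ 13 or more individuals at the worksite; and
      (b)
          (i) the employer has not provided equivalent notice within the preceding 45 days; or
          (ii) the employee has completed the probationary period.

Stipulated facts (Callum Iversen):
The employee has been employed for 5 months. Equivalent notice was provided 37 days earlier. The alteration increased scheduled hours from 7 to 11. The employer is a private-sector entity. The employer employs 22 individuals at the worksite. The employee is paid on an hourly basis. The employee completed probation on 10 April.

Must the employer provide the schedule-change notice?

No — not required.

(1) tenure ≥ 12 mo. — not met.
(2) hours reduced — fails.
(i) public agency — not met.
(ii) not (≥ 13 at site) — not satisfied.
(a) = F OR F = false.
(i) no recent notice — not met.
(ii) past probation — met.
(b) = F OR T = true.
(3) = F AND T = false.
Overall = F OR F OR F = false.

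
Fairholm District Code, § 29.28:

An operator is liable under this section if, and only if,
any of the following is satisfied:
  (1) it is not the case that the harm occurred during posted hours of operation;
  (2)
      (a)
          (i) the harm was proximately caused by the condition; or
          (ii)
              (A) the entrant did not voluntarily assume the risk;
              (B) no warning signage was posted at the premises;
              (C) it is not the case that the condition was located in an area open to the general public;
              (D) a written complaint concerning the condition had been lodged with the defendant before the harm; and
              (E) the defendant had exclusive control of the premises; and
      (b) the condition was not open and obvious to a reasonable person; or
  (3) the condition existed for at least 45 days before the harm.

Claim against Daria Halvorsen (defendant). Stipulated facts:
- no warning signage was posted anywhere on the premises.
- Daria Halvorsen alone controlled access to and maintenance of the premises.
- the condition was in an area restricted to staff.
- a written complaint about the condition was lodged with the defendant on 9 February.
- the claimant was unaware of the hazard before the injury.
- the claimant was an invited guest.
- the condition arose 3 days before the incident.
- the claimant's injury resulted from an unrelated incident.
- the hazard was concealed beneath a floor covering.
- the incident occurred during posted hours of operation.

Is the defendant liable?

(1) not (during posted hours) — fails.
(i) proximate cause — fails.
(A) no assumed risk — met.
(B) no signage posted — met.
(C) not (public area) — holds.
(D) complaint lodged — holds.
(E) exclusive control — met.
(ii) = T AND T AND T AND T AND T = true.
(a): F OR T → true.
(b) not open/obvious — met.
So (2) is satisfied (T AND T).
(3) condition ≥45 days old — fails.
Overall: F OR T OR F → true.

Yes — liable.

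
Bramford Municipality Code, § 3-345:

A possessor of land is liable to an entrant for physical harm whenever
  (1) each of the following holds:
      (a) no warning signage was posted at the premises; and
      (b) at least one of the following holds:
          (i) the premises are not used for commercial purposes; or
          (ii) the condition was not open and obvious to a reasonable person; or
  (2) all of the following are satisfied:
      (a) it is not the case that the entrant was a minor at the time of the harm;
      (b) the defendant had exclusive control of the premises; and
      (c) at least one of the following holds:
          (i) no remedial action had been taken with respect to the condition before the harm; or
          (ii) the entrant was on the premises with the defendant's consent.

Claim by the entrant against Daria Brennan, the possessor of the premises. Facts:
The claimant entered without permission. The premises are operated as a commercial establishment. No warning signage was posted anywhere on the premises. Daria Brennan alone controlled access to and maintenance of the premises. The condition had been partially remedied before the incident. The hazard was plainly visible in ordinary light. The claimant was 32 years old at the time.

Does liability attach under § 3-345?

No — not liable.

(a) no signage posted — met.
(i) not (commercial use) — not satisfied.
(ii) not open/obvious — fails.
(b) = F OR F = false.
(1) = T AND F = false.
(a) not (entrant a minor) — satisfied.
(b) exclusive control — satisfied.
(i) no remedial action — fails.
(ii) consent to enter — fails.
(c): F OR F → false.
(2) = T AND T AND F = false.
Overall = F OR F = false.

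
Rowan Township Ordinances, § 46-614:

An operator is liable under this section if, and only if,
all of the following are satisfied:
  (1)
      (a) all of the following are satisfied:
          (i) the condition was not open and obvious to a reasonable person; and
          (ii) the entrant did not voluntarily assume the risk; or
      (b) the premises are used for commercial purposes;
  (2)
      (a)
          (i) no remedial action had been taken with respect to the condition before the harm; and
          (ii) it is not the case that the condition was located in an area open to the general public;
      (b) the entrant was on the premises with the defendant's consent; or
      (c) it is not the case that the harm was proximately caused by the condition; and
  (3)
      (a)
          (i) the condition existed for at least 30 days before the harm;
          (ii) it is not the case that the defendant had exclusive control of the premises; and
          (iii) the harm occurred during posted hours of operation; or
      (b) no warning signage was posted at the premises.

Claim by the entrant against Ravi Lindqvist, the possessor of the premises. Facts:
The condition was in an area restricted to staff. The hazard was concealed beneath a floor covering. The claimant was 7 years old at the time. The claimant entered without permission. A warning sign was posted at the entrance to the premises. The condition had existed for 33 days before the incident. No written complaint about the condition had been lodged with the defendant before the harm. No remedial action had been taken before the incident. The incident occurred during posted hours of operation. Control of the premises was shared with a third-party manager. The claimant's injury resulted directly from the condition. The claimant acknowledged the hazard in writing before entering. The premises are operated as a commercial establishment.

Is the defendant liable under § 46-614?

Yes — liable.

(i) not open/obvious — satisfied.
(ii) no assumed risk — not met.
So (a) is not satisfied (T AND F).
(b) commercial use — satisfied.
So (1) is satisfied (F OR T).
(i) no remedial action — met.
(ii) not (public area) — satisfied.
(a): T AND T → true.
(b) consent to enter — not met.
(c) not (proximate cause) — not met.
So (2) is satisfied (T OR F OR F).
(i) condition ≥30 days old — holds.
(ii) not (exclusive control) — satisfied.
(iii) during posted hours — satisfied.
(a): T AND T AND T → true.
(b) no signage posted — not satisfied.
So (3) is satisfied (T OR F).
Overall: T AND T AND T → true.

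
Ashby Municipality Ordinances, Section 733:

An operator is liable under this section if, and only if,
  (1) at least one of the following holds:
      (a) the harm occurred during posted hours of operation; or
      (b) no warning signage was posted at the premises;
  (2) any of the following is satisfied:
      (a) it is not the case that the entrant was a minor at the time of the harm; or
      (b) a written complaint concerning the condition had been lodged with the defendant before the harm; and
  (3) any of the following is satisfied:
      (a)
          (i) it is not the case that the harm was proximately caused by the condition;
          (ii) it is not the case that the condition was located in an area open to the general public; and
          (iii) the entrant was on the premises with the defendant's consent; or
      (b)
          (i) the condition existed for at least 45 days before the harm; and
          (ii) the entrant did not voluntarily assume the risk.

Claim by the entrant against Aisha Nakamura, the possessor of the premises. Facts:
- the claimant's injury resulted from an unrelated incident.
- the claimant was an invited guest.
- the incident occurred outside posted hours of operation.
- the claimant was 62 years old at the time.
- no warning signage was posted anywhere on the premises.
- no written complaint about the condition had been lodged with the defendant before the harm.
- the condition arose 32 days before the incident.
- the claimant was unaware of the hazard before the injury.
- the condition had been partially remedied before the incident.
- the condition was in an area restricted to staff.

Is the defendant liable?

(a) during posted hours — fails.
(b) no signage posted — satisfied.
(1): F OR T → true.
(a) not (entrant a minor) — satisfied.
(b) complaint lodged — not met.
(2) = T OR F = true.
(i) not (proximate cause) — satisfied.
(ii) not (public area) — holds.
(iii) consent to enter — satisfied.
So (a) is satisfied (T AND T AND T).
(i) condition ≥45 days old — not met.
(ii) no assumed risk — satisfied.
So (b) is not satisfied (F AND T).
(3) = T OR F = true.
Overall = T AND T AND T = true.

Yes — liable.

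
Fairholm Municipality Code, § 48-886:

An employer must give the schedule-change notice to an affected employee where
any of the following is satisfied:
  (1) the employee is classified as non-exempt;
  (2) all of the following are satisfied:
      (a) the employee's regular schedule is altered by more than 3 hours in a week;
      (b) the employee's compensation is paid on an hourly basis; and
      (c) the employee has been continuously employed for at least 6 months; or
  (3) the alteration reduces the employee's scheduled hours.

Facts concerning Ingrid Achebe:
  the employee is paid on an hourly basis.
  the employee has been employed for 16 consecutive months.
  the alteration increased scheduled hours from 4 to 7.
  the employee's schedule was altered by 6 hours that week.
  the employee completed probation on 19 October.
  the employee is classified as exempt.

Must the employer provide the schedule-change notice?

(1) non-exempt — not satisfied.
(a) schedule shift > 3h — satisfied.
(b) hourly-paid — met.
(c) tenure ≥ 6 mo. — holds.
(2) = T AND T AND T = true.
(3) hours reduced — fails.
Overall = F OR T OR F = true.

Yes — required.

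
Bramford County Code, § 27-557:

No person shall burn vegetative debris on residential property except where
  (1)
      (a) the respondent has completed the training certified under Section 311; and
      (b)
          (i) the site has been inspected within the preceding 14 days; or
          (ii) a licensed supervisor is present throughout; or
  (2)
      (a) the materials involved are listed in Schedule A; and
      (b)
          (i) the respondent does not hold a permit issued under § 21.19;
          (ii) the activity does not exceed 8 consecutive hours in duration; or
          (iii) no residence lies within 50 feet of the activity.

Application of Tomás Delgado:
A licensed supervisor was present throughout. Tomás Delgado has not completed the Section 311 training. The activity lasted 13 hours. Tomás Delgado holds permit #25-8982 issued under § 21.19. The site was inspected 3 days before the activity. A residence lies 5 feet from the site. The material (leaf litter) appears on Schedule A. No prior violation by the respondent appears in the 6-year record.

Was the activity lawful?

No — unlawful.

(a) training certified — not satisfied.
(i) site inspected — satisfied.
(ii) supervisor present — met.
(b) = T OR T = true.
(1): F AND T → false.
(a) Schedule A material — holds.
(i) not (holds permit) — not satisfied.
(ii) ≤ 8 hrs duration — fails.
(iii) no residence in 50 ft — fails.
(b) = F OR F OR F = false.
So (2) is not satisfied (T AND F).
Overall: F OR F → false.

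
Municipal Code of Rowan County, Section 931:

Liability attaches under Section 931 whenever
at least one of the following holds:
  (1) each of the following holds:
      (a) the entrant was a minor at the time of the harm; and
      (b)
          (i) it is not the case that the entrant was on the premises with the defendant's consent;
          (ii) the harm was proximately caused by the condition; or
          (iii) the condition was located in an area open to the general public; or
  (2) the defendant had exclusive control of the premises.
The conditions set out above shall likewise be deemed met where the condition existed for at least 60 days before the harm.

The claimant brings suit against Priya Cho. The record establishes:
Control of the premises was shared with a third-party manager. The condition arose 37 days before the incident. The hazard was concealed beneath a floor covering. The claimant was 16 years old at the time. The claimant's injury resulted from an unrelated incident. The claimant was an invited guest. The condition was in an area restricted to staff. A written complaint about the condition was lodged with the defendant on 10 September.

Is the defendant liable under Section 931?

(a) entrant a minor — met.
(i) not (consent to enter) — not satisfied.
(ii) proximate cause — not satisfied.
(iii) public area — not met.
(b) = F OR F OR F = false.
(1) = T AND F = false.
(2) exclusive control — fails.
Overall = F OR F = false.
Exception (condition ≥60 days old) — not satisfied.
Result: main false OR exception false → false.

No — not liable.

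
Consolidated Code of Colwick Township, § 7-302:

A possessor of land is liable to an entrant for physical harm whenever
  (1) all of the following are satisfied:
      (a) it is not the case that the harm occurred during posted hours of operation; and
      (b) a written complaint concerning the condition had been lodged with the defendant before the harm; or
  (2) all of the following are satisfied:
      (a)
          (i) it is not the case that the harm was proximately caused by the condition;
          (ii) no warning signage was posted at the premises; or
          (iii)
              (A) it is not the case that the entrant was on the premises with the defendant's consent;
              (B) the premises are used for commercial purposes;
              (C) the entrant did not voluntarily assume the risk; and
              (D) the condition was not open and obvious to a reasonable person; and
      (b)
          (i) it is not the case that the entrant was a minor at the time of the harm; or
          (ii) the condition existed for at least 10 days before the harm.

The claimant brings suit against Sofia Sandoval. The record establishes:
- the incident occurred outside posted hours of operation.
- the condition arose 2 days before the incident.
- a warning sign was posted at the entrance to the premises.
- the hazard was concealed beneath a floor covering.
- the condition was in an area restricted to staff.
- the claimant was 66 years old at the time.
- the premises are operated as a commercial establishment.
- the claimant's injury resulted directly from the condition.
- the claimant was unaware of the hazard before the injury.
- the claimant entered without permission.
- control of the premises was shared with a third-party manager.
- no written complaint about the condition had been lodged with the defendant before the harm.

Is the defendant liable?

Yes — liable.

(a) not (during posted hours) — holds.
(b) complaint lodged — fails.
(1) = T AND F = false.
(i) not (proximate cause) — fails.
(ii) no signage posted — not met.
(A) not (consent to enter) — holds.
(B) commercial use — satisfied.
(C) no assumed risk — holds.
(D) not open/obvious — holds.
So (iii) is satisfied (T AND T AND T AND T).
So (a) is satisfied (F OR F OR T).
(i) not (entrant a minor) — met.
(ii) condition ≥10 days old — not met.
(b) = T OR F = true.
So (2) is satisfied (T AND T).
So Overall is satisfied (F OR T).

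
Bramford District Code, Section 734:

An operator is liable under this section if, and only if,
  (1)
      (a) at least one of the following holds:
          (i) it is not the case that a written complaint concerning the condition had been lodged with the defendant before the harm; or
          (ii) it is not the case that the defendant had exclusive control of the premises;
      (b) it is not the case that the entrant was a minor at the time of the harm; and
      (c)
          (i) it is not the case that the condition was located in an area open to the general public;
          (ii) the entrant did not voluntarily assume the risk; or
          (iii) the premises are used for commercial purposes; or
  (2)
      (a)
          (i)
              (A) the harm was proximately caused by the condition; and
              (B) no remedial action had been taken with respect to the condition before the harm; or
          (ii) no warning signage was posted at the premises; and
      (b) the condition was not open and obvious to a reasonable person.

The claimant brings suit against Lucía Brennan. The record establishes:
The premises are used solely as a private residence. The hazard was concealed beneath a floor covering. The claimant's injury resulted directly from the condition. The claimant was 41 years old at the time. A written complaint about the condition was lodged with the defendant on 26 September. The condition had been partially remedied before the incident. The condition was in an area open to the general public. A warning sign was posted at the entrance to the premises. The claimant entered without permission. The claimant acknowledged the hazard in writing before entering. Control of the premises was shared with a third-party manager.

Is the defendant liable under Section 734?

No — not liable.

(i) not (complaint lodged) — not met.
(ii) not (exclusive control) — holds.
(a) = F OR T = true.
(b) not (entrant a minor) — satisfied.
(i) not (public area) — not satisfied.
(ii) no assumed risk — not satisfied.
(iii) commercial use — not met.
(c) = F OR F OR F = false.
So (1) is not satisfied (T AND T AND F).
(A) proximate cause — met.
(B) no remedial action — not satisfied.
(i) = T AND F = false.
(ii) no signage posted — fails.
(a) = F OR F = false.
(b) not open/obvious — holds.
(2) = F AND T = false.
So Overall is not satisfied (F OR F).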